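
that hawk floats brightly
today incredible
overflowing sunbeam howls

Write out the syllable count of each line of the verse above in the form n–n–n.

Line 1: that (1), hawk (1), floats (1), brightly (2) → 5
Line 2: today (2), incredible (4) → 6
Line 3: overflowing (4), sunbeam (2), howls (1) → 7

5–6–7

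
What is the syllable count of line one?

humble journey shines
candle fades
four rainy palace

5

Line one: humble(2) + journey(2) + shines(1) = 5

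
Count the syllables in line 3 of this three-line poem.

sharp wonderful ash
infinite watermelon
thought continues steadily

Line 3: thought(1) + continues(3) + steadily(3) = 7

7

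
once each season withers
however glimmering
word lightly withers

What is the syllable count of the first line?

6

The first line: once (1), each (1), season (2), withers (2) → 6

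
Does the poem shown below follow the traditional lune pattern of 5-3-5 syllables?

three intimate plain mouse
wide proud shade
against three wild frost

Line 1: three (1), intimate (3), plain (1), mouse (1) → 6 (expected 5)
Line 2: wide (1), proud (1), shade (1) → 3 ✓
Line 3: against (2), three (1), wild (1), frost (1) → 5 ✓

No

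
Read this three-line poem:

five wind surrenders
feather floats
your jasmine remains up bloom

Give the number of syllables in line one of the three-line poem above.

Line one: five (1), wind (1), surrenders (3) → 5

5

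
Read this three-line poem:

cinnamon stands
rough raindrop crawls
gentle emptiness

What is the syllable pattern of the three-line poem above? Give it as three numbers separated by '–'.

4–4–5

Line 1: "cinnamon stands": 3+1 = 4
Line 2: "rough raindrop crawls": 1+2+1 = 4
Line 3: "gentle emptiness": 2+3 = 5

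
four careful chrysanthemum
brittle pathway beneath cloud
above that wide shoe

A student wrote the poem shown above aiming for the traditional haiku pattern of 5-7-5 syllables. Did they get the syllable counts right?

Line 1: "four careful chrysanthemum": 1+2+4 = 7 (expected 5)
Line 2: "brittle pathway beneath cloud": 2+2+2+1 = 7 ✓
Line 3: "above that wide shoe": 2+1+1+1 = 5 ✓

No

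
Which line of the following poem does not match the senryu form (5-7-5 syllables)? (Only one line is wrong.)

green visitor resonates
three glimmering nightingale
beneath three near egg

Line 1: green (1), visitor (3), resonates (3) → 7 (expected 5)
Line 2: three (1), glimmering (3), nightingale (3) → 7 ✓
Line 3: beneath (2), three (1), near (1), egg (1) → 5 ✓

Line 1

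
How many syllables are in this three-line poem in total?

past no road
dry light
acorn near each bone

10

Line 1: past(1) + no(1) + road(1) = 3
Line 2: dry(1) + light(1) = 2
Line 3: acorn(2) + near(1) + each(1) + bone(1) = 5
Total: 3 + 2 + 5 = 10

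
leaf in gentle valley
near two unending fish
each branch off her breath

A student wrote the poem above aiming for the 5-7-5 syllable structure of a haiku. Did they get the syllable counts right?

Line 1: leaf(1) + in(1) + gentle(2) + valley(2) = 6 (expected 5)
Line 2: near(1) + two(1) + unending(3) + fish(1) = 6 (expected 7)
Line 3: each(1) + branch(1) + off(1) + her(1) + breath(1) = 5 ✓

No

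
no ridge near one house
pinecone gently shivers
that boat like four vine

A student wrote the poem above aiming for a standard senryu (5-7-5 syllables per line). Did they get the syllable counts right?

No

Line 1: no (1), ridge (1), near (1), one (1), house (1) → 5 ✓
Line 2: pinecone (2), gently (2), shivers (2) → 6 (expected 7)
Line 3: that (1), boat (1), like (1), four (1), vine (1) → 5 ✓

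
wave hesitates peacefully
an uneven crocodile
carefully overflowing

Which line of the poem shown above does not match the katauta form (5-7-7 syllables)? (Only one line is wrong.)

Line 1: wave(1) + hesitates(3) + peacefully(3) = 7 (expected 5)
Line 2: an(1) + uneven(3) + crocodile(3) = 7 ✓
Line 3: carefully(3) + overflowing(4) = 7 ✓

The first line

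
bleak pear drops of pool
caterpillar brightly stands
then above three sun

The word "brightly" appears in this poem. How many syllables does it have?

2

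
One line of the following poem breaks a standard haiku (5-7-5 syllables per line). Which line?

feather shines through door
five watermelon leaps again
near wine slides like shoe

Line 1: feather (2), shines (1), through (1), door (1) → 5 ✓
Line 2: five (1), watermelon (4), leaps (1), again (2) → 8 (expected 7)
Line 3: near (1), wine (1), slides (1), like (1), shoe (1) → 5 ✓

Line 2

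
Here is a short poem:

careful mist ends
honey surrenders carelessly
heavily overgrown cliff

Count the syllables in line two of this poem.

Line two: "honey surrenders carelessly": 2+3+3 = 8

8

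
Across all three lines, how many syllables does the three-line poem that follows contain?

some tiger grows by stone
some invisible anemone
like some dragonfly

20

Line 1: "some tiger grows by stone": 1+2+1+1+1 = 6
Line 2: "some invisible anemone": 1+4+4 = 9
Line 3: "like some dragonfly": 1+1+3 = 5
Total: 6 + 9 + 5 = 20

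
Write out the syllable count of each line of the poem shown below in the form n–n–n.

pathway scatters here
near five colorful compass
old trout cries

Line 1: "pathway scatters here": 2+2+1 = 5
Line 2: "near five colorful compass": 1+1+3+2 = 7
Line 3: "old trout cries": 1+1+1 = 3

5–7–3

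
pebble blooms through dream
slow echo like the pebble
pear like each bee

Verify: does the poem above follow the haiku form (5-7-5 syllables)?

No

Line 1: "pebble blooms through dream": 2+1+1+1 = 5 ✓
Line 2: "slow echo like the pebble": 1+2+1+1+2 = 7 ✓
Line 3: "pear like each bee": 1+1+1+1 = 4 (expected 5)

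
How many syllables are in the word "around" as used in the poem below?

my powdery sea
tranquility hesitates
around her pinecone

2

"around" has 2 syllables.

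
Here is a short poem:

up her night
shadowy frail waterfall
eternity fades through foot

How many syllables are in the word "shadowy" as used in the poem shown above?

3

"shadowy" has 3 syllables.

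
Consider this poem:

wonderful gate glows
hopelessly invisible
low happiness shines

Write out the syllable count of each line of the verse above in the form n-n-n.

Line 1: wonderful (3), gate (1), glows (1) → 5
Line 2: hopelessly (3), invisible (4) → 7
Line 3: low (1), happiness (3), shines (1) → 5

5-7-5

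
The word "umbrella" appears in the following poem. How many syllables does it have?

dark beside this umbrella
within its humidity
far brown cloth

3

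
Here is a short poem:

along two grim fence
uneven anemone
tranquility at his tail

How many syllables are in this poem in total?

Line 1: along(2) + two(1) + grim(1) + fence(1) = 5
Line 2: uneven(3) + anemone(4) = 7
Line 3: tranquility(4) + at(1) + his(1) + tail(1) = 7
Total: 5 + 7 + 7 = 19

19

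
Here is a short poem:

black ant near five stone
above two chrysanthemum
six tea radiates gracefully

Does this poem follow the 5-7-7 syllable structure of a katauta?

Line 1: "black ant near five stone": 1+1+1+1+1 = 5 ✓
Line 2: "above two chrysanthemum": 2+1+4 = 7 ✓
Line 3: "six tea radiates gracefully": 1+1+3+3 = 8 (expected 7)

No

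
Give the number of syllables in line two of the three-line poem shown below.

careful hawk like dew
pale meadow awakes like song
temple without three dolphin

Line two: pale (1), meadow (2), awakes (2), like (1), song (1) → 7

7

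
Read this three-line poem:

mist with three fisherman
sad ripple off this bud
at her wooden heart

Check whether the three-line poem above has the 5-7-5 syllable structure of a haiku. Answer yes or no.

No

Line 1: mist (1), with (1), three (1), fisherman (3) → 6 (expected 5)
Line 2: sad (1), ripple (2), off (1), this (1), bud (1) → 6 (expected 7)
Line 3: at (1), her (1), wooden (2), heart (1) → 5 ✓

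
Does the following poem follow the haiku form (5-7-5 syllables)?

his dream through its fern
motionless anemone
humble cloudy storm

Line 1: his (1), dream (1), through (1), its (1), fern (1) → 5 ✓
Line 2: motionless (3), anemone (4) → 7 ✓
Line 3: humble (2), cloudy (2), storm (1) → 5 ✓

Yes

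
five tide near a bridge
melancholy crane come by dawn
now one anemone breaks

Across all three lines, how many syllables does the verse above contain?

20

Line 1: "five tide near a bridge": 1+1+1+1+1 = 5
Line 2: "melancholy crane come by dawn": 4+1+1+1+1 = 8
Line 3: "now one anemone breaks": 1+1+4+1 = 7
Total: 5 + 8 + 7 = 20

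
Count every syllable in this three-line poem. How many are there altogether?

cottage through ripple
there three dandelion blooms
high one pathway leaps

17

Line 1: cottage(2) + through(1) + ripple(2) = 5
Line 2: there(1) + three(1) + dandelion(4) + blooms(1) = 7
Line 3: high(1) + one(1) + pathway(2) + leaps(1) = 5
Total: 5 + 7 + 5 = 17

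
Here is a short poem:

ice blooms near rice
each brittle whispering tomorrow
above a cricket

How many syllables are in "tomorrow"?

3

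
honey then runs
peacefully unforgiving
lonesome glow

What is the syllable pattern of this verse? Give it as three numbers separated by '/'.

Line 1: "honey then runs": 2+1+1 = 4
Line 2: "peacefully unforgiving": 3+4 = 7
Line 3: "lonesome glow": 2+1 = 3

4/7/3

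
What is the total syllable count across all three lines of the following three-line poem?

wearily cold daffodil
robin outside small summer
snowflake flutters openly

Line 1: wearily(3) + cold(1) + daffodil(3) = 7
Line 2: robin(2) + outside(2) + small(1) + summer(2) = 7
Line 3: snowflake(2) + flutters(2) + openly(3) = 7
Total: 7 + 7 + 7 = 21

21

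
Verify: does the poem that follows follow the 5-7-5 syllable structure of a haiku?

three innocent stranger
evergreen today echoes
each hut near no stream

Line 1: three (1), innocent (3), stranger (2) → 6 (expected 5)
Line 2: evergreen (3), today (2), echoes (2) → 7 ✓
Line 3: each (1), hut (1), near (1), no (1), stream (1) → 5 ✓

No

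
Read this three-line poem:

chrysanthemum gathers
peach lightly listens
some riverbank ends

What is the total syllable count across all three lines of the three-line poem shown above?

16

Line 1: chrysanthemum (4), gathers (2) → 6
Line 2: peach (1), lightly (2), listens (2) → 5
Line 3: some (1), riverbank (3), ends (1) → 5
Total: 6 + 5 + 5 = 16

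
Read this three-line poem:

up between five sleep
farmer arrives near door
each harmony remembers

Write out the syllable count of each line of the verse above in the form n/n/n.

5/6/7

Line 1: "up between five sleep": 1+2+1+1 = 5
Line 2: "farmer arrives near door": 2+2+1+1 = 6
Line 3: "each harmony remembers": 1+3+3 = 7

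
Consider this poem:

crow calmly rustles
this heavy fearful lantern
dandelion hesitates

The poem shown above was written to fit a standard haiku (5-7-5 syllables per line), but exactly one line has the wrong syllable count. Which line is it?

The third line

Line 1: "crow calmly rustles": 1+2+2 = 5 ✓
Line 2: "this heavy fearful lantern": 1+2+2+2 = 7 ✓
Line 3: "dandelion hesitates": 4+3 = 7 (expected 5)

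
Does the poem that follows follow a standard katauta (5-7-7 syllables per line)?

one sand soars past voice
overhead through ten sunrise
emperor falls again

Line 1: one(1) + sand(1) + soars(1) + past(1) + voice(1) = 5 ✓
Line 2: overhead(3) + through(1) + ten(1) + sunrise(2) = 7 ✓
Line 3: emperor(3) + falls(1) + again(2) = 6 (expected 7)

No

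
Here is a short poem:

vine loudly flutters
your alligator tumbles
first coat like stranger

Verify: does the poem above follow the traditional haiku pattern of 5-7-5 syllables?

Yes

Line 1: "vine loudly flutters": 1+2+2 = 5 ✓
Line 2: "your alligator tumbles": 1+4+2 = 7 ✓
Line 3: "first coat like stranger": 1+1+1+2 = 5 ✓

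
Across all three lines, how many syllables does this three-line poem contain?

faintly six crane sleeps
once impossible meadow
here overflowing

17

Line 1: faintly(2) + six(1) + crane(1) + sleeps(1) = 5
Line 2: once(1) + impossible(4) + meadow(2) = 7
Line 3: here(1) + overflowing(4) = 5
Total: 5 + 7 + 5 = 17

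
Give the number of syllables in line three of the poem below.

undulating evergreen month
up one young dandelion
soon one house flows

Line three: soon (1), one (1), house (1), flows (1) → 4

4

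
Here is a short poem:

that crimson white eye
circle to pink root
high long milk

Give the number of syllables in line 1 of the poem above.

5

Line 1: that (1), crimson (2), white (1), eye (1) → 5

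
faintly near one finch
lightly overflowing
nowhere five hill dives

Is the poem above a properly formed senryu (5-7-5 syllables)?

No

Line 1: faintly(2) + near(1) + one(1) + finch(1) = 5 ✓
Line 2: lightly(2) + overflowing(4) = 6 (expected 7)
Line 3: nowhere(2) + five(1) + hill(1) + dives(1) = 5 ✓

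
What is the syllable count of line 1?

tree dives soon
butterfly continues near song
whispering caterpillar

3

Line 1: "tree dives soon": 1+1+1 = 3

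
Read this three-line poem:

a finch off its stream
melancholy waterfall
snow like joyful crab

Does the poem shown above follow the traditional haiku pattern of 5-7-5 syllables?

Yes

Line 1: "a finch off its stream": 1+1+1+1+1 = 5 ✓
Line 2: "melancholy waterfall": 4+3 = 7 ✓
Line 3: "snow like joyful crab": 1+1+2+1 = 5 ✓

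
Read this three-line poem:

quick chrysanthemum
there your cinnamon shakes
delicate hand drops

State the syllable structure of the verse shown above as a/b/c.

Line 1: "quick chrysanthemum": 1+4 = 5
Line 2: "there your cinnamon shakes": 1+1+3+1 = 6
Line 3: "delicate hand drops": 3+1+1 = 5

5/6/5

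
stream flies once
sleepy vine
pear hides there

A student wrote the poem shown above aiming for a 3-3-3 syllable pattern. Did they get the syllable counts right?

Line 1: stream(1) + flies(1) + once(1) = 3 ✓
Line 2: sleepy(2) + vine(1) = 3 ✓
Line 3: pear(1) + hides(1) + there(1) = 3 ✓

Yes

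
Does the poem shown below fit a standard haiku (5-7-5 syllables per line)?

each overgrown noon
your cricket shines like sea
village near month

No

Line 1: "each overgrown noon": 1+3+1 = 5 ✓
Line 2: "your cricket shines like sea": 1+2+1+1+1 = 6 (expected 7)
Line 3: "village near month": 2+1+1 = 4 (expected 5)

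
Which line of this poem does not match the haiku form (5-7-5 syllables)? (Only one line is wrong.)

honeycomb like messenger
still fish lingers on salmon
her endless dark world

Line 1

Line 1: "honeycomb like messenger": 3+1+3 = 7 (expected 5)
Line 2: "still fish lingers on salmon": 1+1+2+1+2 = 7 ✓
Line 3: "her endless dark world": 1+2+1+1 = 5 ✓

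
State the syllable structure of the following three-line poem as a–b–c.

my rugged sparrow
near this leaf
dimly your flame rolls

5–3–5

Line 1: "my rugged sparrow": 1+2+2 = 5
Line 2: "near this leaf": 1+1+1 = 3
Line 3: "dimly your flame rolls": 2+1+1+1 = 5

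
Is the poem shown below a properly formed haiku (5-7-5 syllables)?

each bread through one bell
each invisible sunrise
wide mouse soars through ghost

Yes

Line 1: each (1), bread (1), through (1), one (1), bell (1) → 5 ✓
Line 2: each (1), invisible (4), sunrise (2) → 7 ✓
Line 3: wide (1), mouse (1), soars (1), through (1), ghost (1) → 5 ✓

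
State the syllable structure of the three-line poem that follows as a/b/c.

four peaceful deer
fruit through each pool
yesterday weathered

4/4/5

Line 1: "four peaceful deer": 1+2+1 = 4
Line 2: "fruit through each pool": 1+1+1+1 = 4
Line 3: "yesterday weathered": 3+2 = 5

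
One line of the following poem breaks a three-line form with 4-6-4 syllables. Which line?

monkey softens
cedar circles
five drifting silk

Line 2

Line 1: monkey(2) + softens(2) = 4 ✓
Line 2: cedar(2) + circles(2) = 4 (expected 6)
Line 3: five(1) + drifting(2) + silk(1) = 4 ✓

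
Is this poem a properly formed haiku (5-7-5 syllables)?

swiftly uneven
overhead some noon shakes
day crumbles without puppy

Line 1: swiftly(2) + uneven(3) = 5 ✓
Line 2: overhead(3) + some(1) + noon(1) + shakes(1) = 6 (expected 7)
Line 3: day(1) + crumbles(2) + without(2) + puppy(2) = 7 (expected 5)

No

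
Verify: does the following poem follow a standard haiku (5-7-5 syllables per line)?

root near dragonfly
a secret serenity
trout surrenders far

Yes

Line 1: "root near dragonfly": 1+1+3 = 5 ✓
Line 2: "a secret serenity": 1+2+4 = 7 ✓
Line 3: "trout surrenders far": 1+3+1 = 5 ✓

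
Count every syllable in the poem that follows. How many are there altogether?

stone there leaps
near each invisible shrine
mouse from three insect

Line 1: stone(1) + there(1) + leaps(1) = 3
Line 2: near(1) + each(1) + invisible(4) + shrine(1) = 7
Line 3: mouse(1) + from(1) + three(1) + insect(2) = 5
Total: 3 + 7 + 5 = 15

15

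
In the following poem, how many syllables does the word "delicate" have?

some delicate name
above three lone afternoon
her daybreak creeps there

3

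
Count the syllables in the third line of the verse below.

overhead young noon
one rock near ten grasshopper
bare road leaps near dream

The third line: bare(1) + road(1) + leaps(1) + near(1) + dream(1) = 5

5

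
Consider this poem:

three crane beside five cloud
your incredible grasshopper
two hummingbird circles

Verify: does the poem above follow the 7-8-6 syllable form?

Line 1: "three crane beside five cloud": 1+1+2+1+1 = 6 (expected 7)
Line 2: "your incredible grasshopper": 1+4+3 = 8 ✓
Line 3: "two hummingbird circles": 1+3+2 = 6 ✓

No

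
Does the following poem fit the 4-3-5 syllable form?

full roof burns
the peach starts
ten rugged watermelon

Line 1: full(1) + roof(1) + burns(1) = 3 (expected 4)
Line 2: the(1) + peach(1) + starts(1) = 3 ✓
Line 3: ten(1) + rugged(2) + watermelon(4) = 7 (expected 5)

No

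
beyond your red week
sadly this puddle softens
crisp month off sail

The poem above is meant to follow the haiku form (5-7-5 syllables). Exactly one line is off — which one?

Line 3

Line 1: beyond(2) + your(1) + red(1) + week(1) = 5 ✓
Line 2: sadly(2) + this(1) + puddle(2) + softens(2) = 7 ✓
Line 3: crisp(1) + month(1) + off(1) + sail(1) = 4 (expected 5)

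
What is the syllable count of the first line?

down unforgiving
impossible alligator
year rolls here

The first line: "down unforgiving": 1+4 = 5

5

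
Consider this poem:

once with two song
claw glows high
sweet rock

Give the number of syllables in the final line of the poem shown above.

The final line: sweet (1), rock (1) → 2

2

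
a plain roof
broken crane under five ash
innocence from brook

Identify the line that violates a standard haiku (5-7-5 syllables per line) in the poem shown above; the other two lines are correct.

Line 1: a (1), plain (1), roof (1) → 3 (expected 5)
Line 2: broken (2), crane (1), under (2), five (1), ash (1) → 7 ✓
Line 3: innocence (3), from (1), brook (1) → 5 ✓

The first line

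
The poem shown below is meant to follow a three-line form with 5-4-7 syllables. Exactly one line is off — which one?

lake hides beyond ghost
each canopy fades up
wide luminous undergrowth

Line 1: "lake hides beyond ghost": 1+1+2+1 = 5 ✓
Line 2: "each canopy fades up": 1+3+1+1 = 6 (expected 4)
Line 3: "wide luminous undergrowth": 1+3+3 = 7 ✓

Line 2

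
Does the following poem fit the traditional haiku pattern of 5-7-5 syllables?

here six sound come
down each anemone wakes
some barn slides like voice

Line 1: here (1), six (1), sound (1), come (1) → 4 (expected 5)
Line 2: down (1), each (1), anemone (4), wakes (1) → 7 ✓
Line 3: some (1), barn (1), slides (1), like (1), voice (1) → 5 ✓

No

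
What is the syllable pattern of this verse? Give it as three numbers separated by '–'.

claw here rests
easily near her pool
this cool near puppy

Line 1: claw(1) + here(1) + rests(1) = 3
Line 2: easily(3) + near(1) + her(1) + pool(1) = 6
Line 3: this(1) + cool(1) + near(1) + puppy(2) = 5

3–6–5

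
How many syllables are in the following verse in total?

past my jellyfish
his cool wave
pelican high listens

14

Line 1: "past my jellyfish": 1+1+3 = 5
Line 2: "his cool wave": 1+1+1 = 3
Line 3: "pelican high listens": 3+1+2 = 6
Total: 5 + 3 + 6 = 14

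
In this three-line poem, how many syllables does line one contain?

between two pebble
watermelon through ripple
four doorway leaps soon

5

Line one: "between two pebble": 2+1+2 = 5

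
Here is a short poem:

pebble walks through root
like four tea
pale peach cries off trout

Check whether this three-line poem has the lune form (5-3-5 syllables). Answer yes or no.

Line 1: pebble (2), walks (1), through (1), root (1) → 5 ✓
Line 2: like (1), four (1), tea (1) → 3 ✓
Line 3: pale (1), peach (1), cries (1), off (1), trout (1) → 5 ✓

Yes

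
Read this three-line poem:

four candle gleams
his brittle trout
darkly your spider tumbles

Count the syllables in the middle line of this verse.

The middle line: his (1), brittle (2), trout (1) → 4

4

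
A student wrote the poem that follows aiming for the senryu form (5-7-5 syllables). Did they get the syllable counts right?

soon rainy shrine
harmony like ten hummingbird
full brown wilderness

Line 1: soon (1), rainy (2), shrine (1) → 4 (expected 5)
Line 2: harmony (3), like (1), ten (1), hummingbird (3) → 8 (expected 7)
Line 3: full (1), brown (1), wilderness (3) → 5 ✓

No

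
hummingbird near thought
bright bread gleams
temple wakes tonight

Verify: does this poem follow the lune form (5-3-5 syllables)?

Line 1: hummingbird (3), near (1), thought (1) → 5 ✓
Line 2: bright (1), bread (1), gleams (1) → 3 ✓
Line 3: temple (2), wakes (1), tonight (2) → 5 ✓

Yes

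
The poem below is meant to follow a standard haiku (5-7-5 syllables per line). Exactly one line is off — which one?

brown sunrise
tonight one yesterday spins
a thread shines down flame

Line 1

Line 1: "brown sunrise": 1+2 = 3 (expected 5)
Line 2: "tonight one yesterday spins": 2+1+3+1 = 7 ✓
Line 3: "a thread shines down flame": 1+1+1+1+1 = 5 ✓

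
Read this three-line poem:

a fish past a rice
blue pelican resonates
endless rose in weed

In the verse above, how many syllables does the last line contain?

The last line: endless (2), rose (1), in (1), weed (1) → 5

5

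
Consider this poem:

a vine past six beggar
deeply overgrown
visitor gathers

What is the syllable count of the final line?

The final line: visitor(3) + gathers(2) = 5

5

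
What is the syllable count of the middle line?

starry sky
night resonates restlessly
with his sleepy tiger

7

The middle line: night(1) + resonates(3) + restlessly(3) = 7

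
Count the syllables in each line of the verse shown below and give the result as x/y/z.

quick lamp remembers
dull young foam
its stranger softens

5/3/5

Line 1: quick(1) + lamp(1) + remembers(3) = 5
Line 2: dull(1) + young(1) + foam(1) = 3
Line 3: its(1) + stranger(2) + softens(2) = 5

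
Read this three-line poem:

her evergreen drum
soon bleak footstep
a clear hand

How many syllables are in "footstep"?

2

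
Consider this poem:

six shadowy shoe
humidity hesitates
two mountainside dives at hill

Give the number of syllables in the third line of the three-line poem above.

7

The third line: "two mountainside dives at hill": 1+3+1+1+1 = 7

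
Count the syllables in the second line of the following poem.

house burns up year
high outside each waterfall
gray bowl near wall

7

The second line: high (1), outside (2), each (1), waterfall (3) → 7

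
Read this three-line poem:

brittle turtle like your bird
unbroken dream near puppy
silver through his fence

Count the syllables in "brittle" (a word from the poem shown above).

2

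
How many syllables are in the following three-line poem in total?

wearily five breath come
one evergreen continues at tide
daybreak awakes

Line 1: wearily (3), five (1), breath (1), come (1) → 6
Line 2: one (1), evergreen (3), continues (3), at (1), tide (1) → 9
Line 3: daybreak (2), awakes (2) → 4
Total: 6 + 9 + 4 = 19

19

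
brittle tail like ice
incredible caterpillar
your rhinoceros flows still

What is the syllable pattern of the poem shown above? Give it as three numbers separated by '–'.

5–8–7

Line 1: "brittle tail like ice": 2+1+1+1 = 5
Line 2: "incredible caterpillar": 4+4 = 8
Line 3: "your rhinoceros flows still": 1+4+1+1 = 7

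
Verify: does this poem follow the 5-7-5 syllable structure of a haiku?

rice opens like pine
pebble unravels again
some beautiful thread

Line 1: rice (1), opens (2), like (1), pine (1) → 5 ✓
Line 2: pebble (2), unravels (3), again (2) → 7 ✓
Line 3: some (1), beautiful (3), thread (1) → 5 ✓

Yes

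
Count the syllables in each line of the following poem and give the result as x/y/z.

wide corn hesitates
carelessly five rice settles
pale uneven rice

5/7/5

Line 1: "wide corn hesitates": 1+1+3 = 5
Line 2: "carelessly five rice settles": 3+1+1+2 = 7
Line 3: "pale uneven rice": 1+3+1 = 5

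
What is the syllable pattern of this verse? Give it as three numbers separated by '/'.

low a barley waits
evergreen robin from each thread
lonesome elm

5/8/3

Line 1: "low a barley waits": 1+1+2+1 = 5
Line 2: "evergreen robin from each thread": 3+2+1+1+1 = 8
Line 3: "lonesome elm": 2+1 = 3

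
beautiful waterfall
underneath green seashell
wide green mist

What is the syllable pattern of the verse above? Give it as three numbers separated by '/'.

Line 1: "beautiful waterfall": 3+3 = 6
Line 2: "underneath green seashell": 3+1+2 = 6
Line 3: "wide green mist": 1+1+1 = 3

6/6/3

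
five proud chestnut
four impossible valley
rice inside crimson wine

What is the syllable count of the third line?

The third line: rice (1), inside (2), crimson (2), wine (1) → 6

6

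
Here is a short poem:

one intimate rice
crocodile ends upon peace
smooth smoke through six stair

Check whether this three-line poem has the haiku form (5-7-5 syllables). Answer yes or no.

Line 1: "one intimate rice": 1+3+1 = 5 ✓
Line 2: "crocodile ends upon peace": 3+1+2+1 = 7 ✓
Line 3: "smooth smoke through six stair": 1+1+1+1+1 = 5 ✓

Yes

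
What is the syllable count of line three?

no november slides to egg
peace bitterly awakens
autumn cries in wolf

Line three: "autumn cries in wolf": 2+1+1+1 = 5

5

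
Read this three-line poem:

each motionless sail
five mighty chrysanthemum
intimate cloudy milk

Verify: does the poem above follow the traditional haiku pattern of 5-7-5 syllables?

Line 1: "each motionless sail": 1+3+1 = 5 ✓
Line 2: "five mighty chrysanthemum": 1+2+4 = 7 ✓
Line 3: "intimate cloudy milk": 3+2+1 = 6 (expected 5)

No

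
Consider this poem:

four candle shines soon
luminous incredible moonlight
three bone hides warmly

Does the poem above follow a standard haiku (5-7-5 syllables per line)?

Line 1: four (1), candle (2), shines (1), soon (1) → 5 ✓
Line 2: luminous (3), incredible (4), moonlight (2) → 9 (expected 7)
Line 3: three (1), bone (1), hides (1), warmly (2) → 5 ✓

No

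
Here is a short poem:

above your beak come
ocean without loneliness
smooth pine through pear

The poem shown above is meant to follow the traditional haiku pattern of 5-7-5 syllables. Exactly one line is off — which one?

Line 3

Line 1: "above your beak come": 2+1+1+1 = 5 ✓
Line 2: "ocean without loneliness": 2+2+3 = 7 ✓
Line 3: "smooth pine through pear": 1+1+1+1 = 4 (expected 5)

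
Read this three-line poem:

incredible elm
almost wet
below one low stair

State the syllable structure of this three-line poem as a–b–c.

Line 1: incredible (4), elm (1) → 5
Line 2: almost (2), wet (1) → 3
Line 3: below (2), one (1), low (1), stair (1) → 5

5–3–5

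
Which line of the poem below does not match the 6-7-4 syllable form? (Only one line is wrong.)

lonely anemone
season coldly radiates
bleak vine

Line 1: lonely(2) + anemone(4) = 6 ✓
Line 2: season(2) + coldly(2) + radiates(3) = 7 ✓
Line 3: bleak(1) + vine(1) = 2 (expected 4)

Line 3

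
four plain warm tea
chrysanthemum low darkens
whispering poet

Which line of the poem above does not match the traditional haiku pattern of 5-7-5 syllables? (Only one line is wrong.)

Line 1: four (1), plain (1), warm (1), tea (1) → 4 (expected 5)
Line 2: chrysanthemum (4), low (1), darkens (2) → 7 ✓
Line 3: whispering (3), poet (2) → 5 ✓

The first line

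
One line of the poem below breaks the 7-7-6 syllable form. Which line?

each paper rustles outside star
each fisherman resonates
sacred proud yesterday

Line 1

Line 1: "each paper rustles outside star": 1+2+2+2+1 = 8 (expected 7)
Line 2: "each fisherman resonates": 1+3+3 = 7 ✓
Line 3: "sacred proud yesterday": 2+1+3 = 6 ✓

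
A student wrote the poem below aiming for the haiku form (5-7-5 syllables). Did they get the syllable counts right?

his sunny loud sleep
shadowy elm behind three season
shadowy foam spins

No

Line 1: his (1), sunny (2), loud (1), sleep (1) → 5 ✓
Line 2: shadowy (3), elm (1), behind (2), three (1), season (2) → 9 (expected 7)
Line 3: shadowy (3), foam (1), spins (1) → 5 ✓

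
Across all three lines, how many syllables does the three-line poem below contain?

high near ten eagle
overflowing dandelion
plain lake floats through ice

Line 1: "high near ten eagle": 1+1+1+2 = 5
Line 2: "overflowing dandelion": 4+4 = 8
Line 3: "plain lake floats through ice": 1+1+1+1+1 = 5
Total: 5 + 8 + 5 = 18

18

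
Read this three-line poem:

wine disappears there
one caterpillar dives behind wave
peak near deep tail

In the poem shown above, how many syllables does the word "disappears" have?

3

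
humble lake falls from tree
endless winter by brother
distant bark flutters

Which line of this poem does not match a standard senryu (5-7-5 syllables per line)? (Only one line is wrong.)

The first line

Line 1: "humble lake falls from tree": 2+1+1+1+1 = 6 (expected 5)
Line 2: "endless winter by brother": 2+2+1+2 = 7 ✓
Line 3: "distant bark flutters": 2+1+2 = 5 ✓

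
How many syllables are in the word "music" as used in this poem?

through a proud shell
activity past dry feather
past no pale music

2

"music" has 2 syllables.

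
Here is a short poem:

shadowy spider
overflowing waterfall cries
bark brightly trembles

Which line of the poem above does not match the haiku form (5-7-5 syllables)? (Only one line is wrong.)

Line 2

Line 1: "shadowy spider": 3+2 = 5 ✓
Line 2: "overflowing waterfall cries": 4+3+1 = 8 (expected 7)
Line 3: "bark brightly trembles": 1+2+2 = 5 ✓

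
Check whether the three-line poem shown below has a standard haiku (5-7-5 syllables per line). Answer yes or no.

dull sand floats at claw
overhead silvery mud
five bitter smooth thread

Yes

Line 1: dull (1), sand (1), floats (1), at (1), claw (1) → 5 ✓
Line 2: overhead (3), silvery (3), mud (1) → 7 ✓
Line 3: five (1), bitter (2), smooth (1), thread (1) → 5 ✓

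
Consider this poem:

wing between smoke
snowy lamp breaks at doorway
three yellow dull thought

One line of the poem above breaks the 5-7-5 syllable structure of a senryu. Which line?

Line 1

Line 1: "wing between smoke": 1+2+1 = 4 (expected 5)
Line 2: "snowy lamp breaks at doorway": 2+1+1+1+2 = 7 ✓
Line 3: "three yellow dull thought": 1+2+1+1 = 5 ✓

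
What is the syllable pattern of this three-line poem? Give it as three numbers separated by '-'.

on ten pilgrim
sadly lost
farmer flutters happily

Line 1: on(1) + ten(1) + pilgrim(2) = 4
Line 2: sadly(2) + lost(1) = 3
Line 3: farmer(2) + flutters(2) + happily(3) = 7

4-3-7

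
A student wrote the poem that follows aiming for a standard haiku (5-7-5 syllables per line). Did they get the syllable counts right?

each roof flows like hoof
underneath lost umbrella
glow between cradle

Yes

Line 1: "each roof flows like hoof": 1+1+1+1+1 = 5 ✓
Line 2: "underneath lost umbrella": 3+1+3 = 7 ✓
Line 3: "glow between cradle": 1+2+2 = 5 ✓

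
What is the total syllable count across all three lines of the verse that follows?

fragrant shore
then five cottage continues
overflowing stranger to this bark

Line 1: fragrant (2), shore (1) → 3
Line 2: then (1), five (1), cottage (2), continues (3) → 7
Line 3: overflowing (4), stranger (2), to (1), this (1), bark (1) → 9
Total: 3 + 7 + 9 = 19

19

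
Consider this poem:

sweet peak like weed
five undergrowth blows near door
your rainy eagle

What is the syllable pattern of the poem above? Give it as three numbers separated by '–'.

4–7–5

Line 1: "sweet peak like weed": 1+1+1+1 = 4
Line 2: "five undergrowth blows near door": 1+3+1+1+1 = 7
Line 3: "your rainy eagle": 1+2+2 = 5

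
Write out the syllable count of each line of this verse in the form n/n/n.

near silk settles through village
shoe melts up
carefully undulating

Line 1: "near silk settles through village": 1+1+2+1+2 = 7
Line 2: "shoe melts up": 1+1+1 = 3
Line 3: "carefully undulating": 3+4 = 7

7/3/7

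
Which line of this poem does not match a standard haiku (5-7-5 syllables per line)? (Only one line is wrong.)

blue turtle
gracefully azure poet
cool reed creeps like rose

The first line

Line 1: blue(1) + turtle(2) = 3 (expected 5)
Line 2: gracefully(3) + azure(2) + poet(2) = 7 ✓
Line 3: cool(1) + reed(1) + creeps(1) + like(1) + rose(1) = 5 ✓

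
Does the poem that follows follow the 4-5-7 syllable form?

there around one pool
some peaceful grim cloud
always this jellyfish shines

Line 1: there (1), around (2), one (1), pool (1) → 5 (expected 4)
Line 2: some (1), peaceful (2), grim (1), cloud (1) → 5 ✓
Line 3: always (2), this (1), jellyfish (3), shines (1) → 7 ✓

No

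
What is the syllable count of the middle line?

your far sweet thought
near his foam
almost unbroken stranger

3

The middle line: "near his foam": 1+1+1 = 3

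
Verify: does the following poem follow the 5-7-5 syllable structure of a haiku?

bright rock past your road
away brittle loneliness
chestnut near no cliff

Yes

Line 1: bright (1), rock (1), past (1), your (1), road (1) → 5 ✓
Line 2: away (2), brittle (2), loneliness (3) → 7 ✓
Line 3: chestnut (2), near (1), no (1), cliff (1) → 5 ✓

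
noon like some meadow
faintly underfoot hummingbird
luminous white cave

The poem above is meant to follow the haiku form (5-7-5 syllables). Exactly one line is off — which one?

The second line

Line 1: noon (1), like (1), some (1), meadow (2) → 5 ✓
Line 2: faintly (2), underfoot (3), hummingbird (3) → 8 (expected 7)
Line 3: luminous (3), white (1), cave (1) → 5 ✓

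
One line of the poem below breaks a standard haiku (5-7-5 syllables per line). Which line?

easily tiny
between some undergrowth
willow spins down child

The second line

Line 1: easily (3), tiny (2) → 5 ✓
Line 2: between (2), some (1), undergrowth (3) → 6 (expected 7)
Line 3: willow (2), spins (1), down (1), child (1) → 5 ✓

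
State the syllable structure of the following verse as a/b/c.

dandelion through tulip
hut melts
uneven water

Line 1: "dandelion through tulip": 4+1+2 = 7
Line 2: "hut melts": 1+1 = 2
Line 3: "uneven water": 3+2 = 5

7/2/5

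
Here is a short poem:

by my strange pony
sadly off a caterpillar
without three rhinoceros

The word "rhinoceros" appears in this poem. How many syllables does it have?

4

"rhinoceros" has 4 syllables.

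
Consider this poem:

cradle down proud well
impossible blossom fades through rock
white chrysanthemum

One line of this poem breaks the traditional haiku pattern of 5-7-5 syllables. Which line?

Line 1: "cradle down proud well": 2+1+1+1 = 5 ✓
Line 2: "impossible blossom fades through rock": 4+2+1+1+1 = 9 (expected 7)
Line 3: "white chrysanthemum": 1+4 = 5 ✓

Line 2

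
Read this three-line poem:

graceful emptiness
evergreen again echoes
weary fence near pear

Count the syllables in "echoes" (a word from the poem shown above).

"echoes" has 2 syllables.

2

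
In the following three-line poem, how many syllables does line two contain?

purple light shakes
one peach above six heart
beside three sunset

6

Line two: one(1) + peach(1) + above(2) + six(1) + heart(1) = 6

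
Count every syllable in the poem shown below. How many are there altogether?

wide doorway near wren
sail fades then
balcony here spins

13

Line 1: "wide doorway near wren": 1+2+1+1 = 5
Line 2: "sail fades then": 1+1+1 = 3
Line 3: "balcony here spins": 3+1+1 = 5
Total: 5 + 3 + 5 = 13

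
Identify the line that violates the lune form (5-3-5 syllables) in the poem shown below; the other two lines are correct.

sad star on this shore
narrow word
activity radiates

The third line

Line 1: "sad star on this shore": 1+1+1+1+1 = 5 ✓
Line 2: "narrow word": 2+1 = 3 ✓
Line 3: "activity radiates": 4+3 = 7 (expected 5)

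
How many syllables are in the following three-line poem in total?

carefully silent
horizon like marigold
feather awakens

17

Line 1: carefully(3) + silent(2) = 5
Line 2: horizon(3) + like(1) + marigold(3) = 7
Line 3: feather(2) + awakens(3) = 5
Total: 5 + 7 + 5 = 17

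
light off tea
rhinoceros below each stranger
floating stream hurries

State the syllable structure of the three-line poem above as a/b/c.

Line 1: light (1), off (1), tea (1) → 3
Line 2: rhinoceros (4), below (2), each (1), stranger (2) → 9
Line 3: floating (2), stream (1), hurries (2) → 5

3/9/5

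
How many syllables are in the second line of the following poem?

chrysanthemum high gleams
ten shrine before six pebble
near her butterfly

7

The second line: ten (1), shrine (1), before (2), six (1), pebble (2) → 7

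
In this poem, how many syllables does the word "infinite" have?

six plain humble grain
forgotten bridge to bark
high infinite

3

"infinite" has 3 syllables.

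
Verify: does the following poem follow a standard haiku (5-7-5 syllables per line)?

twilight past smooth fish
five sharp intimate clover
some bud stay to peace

Line 1: twilight(2) + past(1) + smooth(1) + fish(1) = 5 ✓
Line 2: five(1) + sharp(1) + intimate(3) + clover(2) = 7 ✓
Line 3: some(1) + bud(1) + stay(1) + to(1) + peace(1) = 5 ✓

Yes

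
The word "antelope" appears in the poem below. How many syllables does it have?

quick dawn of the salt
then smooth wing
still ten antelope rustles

3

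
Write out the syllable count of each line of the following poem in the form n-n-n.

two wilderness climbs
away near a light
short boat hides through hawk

Line 1: two(1) + wilderness(3) + climbs(1) = 5
Line 2: away(2) + near(1) + a(1) + light(1) = 5
Line 3: short(1) + boat(1) + hides(1) + through(1) + hawk(1) = 5

5-5-5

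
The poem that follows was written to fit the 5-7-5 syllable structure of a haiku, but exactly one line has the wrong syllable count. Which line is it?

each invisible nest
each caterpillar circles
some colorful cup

Line 1

Line 1: "each invisible nest": 1+4+1 = 6 (expected 5)
Line 2: "each caterpillar circles": 1+4+2 = 7 ✓
Line 3: "some colorful cup": 1+3+1 = 5 ✓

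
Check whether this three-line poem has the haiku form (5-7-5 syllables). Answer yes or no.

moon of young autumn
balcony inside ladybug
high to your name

No

Line 1: moon (1), of (1), young (1), autumn (2) → 5 ✓
Line 2: balcony (3), inside (2), ladybug (3) → 8 (expected 7)
Line 3: high (1), to (1), your (1), name (1) → 4 (expected 5)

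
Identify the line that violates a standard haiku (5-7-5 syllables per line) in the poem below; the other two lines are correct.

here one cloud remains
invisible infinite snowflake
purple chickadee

Line 2

Line 1: "here one cloud remains": 1+1+1+2 = 5 ✓
Line 2: "invisible infinite snowflake": 4+3+2 = 9 (expected 7)
Line 3: "purple chickadee": 2+3 = 5 ✓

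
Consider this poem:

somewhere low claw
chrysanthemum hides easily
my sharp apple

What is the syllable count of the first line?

4

The first line: somewhere (2), low (1), claw (1) → 4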